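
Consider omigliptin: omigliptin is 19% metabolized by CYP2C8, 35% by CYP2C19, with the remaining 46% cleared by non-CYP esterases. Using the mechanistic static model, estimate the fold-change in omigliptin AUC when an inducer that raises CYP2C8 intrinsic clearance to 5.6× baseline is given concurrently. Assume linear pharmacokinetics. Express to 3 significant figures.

CYP2C8: 0.19 × 5.6 = 1.064
CYP2C19: 0.35 (unchanged)
Other: 0.46 (unchanged)
CL_new/CL_old = 1.064 + 0.35 + 0.46 = 1.874.
Since AUC ∝ 1/CL, the ratio is 1 / 1.874 = 0.534.

0.534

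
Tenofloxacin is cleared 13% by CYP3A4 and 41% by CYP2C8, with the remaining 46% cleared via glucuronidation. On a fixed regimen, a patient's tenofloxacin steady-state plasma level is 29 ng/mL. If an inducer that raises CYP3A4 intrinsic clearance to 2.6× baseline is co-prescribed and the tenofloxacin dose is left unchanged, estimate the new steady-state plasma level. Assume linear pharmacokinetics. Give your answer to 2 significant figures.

24 ng/mL

The CYP3A4 pathway (13% of clearance) increases to 2.6× activity: 0.13 × 2.6 = 0.338.
CYP2C8 (41%) and the residual 46% are unaffected.
CL_new/CL_old = 0.338 + 0.41 + 0.46 = 1.208.
With dosing unchanged, steady-state plasma level scales as 1/CL: 29 / 1.208 = 24 ng/mL.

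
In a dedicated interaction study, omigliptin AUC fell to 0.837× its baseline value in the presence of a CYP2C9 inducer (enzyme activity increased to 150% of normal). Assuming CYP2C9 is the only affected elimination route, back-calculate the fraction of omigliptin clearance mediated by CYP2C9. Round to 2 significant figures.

CL'/CL = 1 / 0.837 = 1.195
1.5·fm + (1 − fm) = 1.195
fm = (1.195 − 1) / (1.5 − 1) = 0.39

0.39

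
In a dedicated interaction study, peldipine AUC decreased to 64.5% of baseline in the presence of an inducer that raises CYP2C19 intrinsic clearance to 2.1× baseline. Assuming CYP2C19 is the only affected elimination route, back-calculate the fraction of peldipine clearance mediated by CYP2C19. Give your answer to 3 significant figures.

0.500

Let fm be the CYP2C19 fraction. New clearance relative to baseline = fm × 2.1 + (1 − fm).
AUC ratio = 1 / (new CL fraction), so new CL fraction = 1 / 0.645 = 1.55.
fm × 2.1 + 1 − fm = 1.55  ⇒  fm × (2.1 − 1) = 0.5504  ⇒  fm = 0.500.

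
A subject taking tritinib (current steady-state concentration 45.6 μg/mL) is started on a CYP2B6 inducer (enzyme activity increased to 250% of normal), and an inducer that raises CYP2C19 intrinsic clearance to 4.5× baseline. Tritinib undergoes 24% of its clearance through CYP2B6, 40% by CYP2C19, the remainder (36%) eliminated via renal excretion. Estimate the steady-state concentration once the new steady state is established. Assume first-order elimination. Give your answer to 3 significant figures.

The CYP2B6 pathway (24% of clearance) increases to 2.5× activity: 0.24 × 2.5 = 0.6.
The CYP2C19 pathway (40% of clearance) is boosted to 4.5× activity: 0.4 × 4.5 = 1.8.
The remaining 36% of clearance is unaffected.
CL_new/CL_old = 0.6 + 1.8 + 0.36 = 2.76.
Steady-state concentration ∝ 1/CL: new value = 45.6 / 2.76 = 16.5 μg/mL.

16.5 μg/mL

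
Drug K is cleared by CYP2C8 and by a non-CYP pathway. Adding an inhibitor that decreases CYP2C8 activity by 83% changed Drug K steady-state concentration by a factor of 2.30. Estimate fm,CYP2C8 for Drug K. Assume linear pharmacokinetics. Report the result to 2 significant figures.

0.68

CL'/CL = 1 / 2.30 = 0.4348
0.17·fm + (1 − fm) = 0.4348
fm = (0.4348 − 1) / (0.17 − 1) = 0.68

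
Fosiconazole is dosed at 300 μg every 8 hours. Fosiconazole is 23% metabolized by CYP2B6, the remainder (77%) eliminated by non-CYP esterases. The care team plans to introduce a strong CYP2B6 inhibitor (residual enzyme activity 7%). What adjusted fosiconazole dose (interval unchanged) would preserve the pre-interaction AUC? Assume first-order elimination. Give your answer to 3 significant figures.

The CYP2B6 pathway (23% of clearance) is reduced to 0.07× activity: 0.23 × 0.07 = 0.0161.
The remaining 77% of clearance is unaffected.
CL_new/CL_old = 0.0161 + 0.77 = 0.7861.
Css,avg = (dose rate)/CL, so holding Css fixed requires dose ∝ CL: 300 × 0.7861 = 236 μg.

236 μg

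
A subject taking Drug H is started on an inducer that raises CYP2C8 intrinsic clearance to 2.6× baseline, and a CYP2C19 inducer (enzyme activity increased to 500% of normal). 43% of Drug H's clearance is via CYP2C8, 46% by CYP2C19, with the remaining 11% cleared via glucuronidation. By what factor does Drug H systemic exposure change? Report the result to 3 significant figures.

0.283

The CYP2C8 pathway (43% of clearance) is boosted to 2.6× activity: 0.43 × 2.6 = 1.118.
The CYP2C19 pathway (46% of clearance) increases to 5× activity: 0.46 × 5 = 2.3.
The remaining 11% of clearance is unaffected.
New clearance relative to baseline: 1.118 + 2.3 + 0.11 = 3.528.
Because systemic exposure varies inversely with clearance, the combined effect is 1 / 3.528 = 0.283.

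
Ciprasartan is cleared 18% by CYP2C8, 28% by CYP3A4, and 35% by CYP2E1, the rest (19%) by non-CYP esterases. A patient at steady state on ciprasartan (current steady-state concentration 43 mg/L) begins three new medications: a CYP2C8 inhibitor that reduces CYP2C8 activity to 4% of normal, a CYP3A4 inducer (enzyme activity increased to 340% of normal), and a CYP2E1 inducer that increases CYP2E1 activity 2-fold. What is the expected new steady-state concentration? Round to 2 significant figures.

CYP2C8: 0.18 × 0.04 = 0.0072
CYP3A4: 0.28 × 3.4 = 0.952
CYP2E1: 0.35 × 2 = 0.7
Other: 0.19 (unchanged)
Relative clearance = 0.0072 + 0.952 + 0.7 + 0.19 = 1.8492.
New steady-state concentration = 43 / 1.8492 = 23 mg/L (concentration scales inversely with clearance).

23 mg/L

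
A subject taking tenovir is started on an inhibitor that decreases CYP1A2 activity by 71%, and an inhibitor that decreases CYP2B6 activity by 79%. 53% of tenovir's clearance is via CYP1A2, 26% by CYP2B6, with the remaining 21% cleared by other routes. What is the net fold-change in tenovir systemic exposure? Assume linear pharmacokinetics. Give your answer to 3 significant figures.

2.39

The CYP1A2 pathway (53% of clearance) drops to 0.29× activity: 0.53 × 0.29 = 0.1537.
The CYP2B6 pathway (26% of clearance) drops to 0.21× activity: 0.26 × 0.21 = 0.0546.
Non-CYP routes (21%) are unchanged.
New clearance relative to baseline: 0.1537 + 0.0546 + 0.21 = 0.4183.
Because systemic exposure varies inversely with clearance, the combined effect is 1 / 0.4183 = 2.39.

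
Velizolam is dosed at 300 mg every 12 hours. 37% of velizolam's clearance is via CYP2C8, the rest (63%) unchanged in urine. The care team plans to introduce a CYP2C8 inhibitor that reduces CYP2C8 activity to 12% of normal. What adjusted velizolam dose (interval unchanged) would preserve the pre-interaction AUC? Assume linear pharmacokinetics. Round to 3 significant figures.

The CYP2C8 pathway (37% of clearance) is reduced to 0.12× activity: 0.37 × 0.12 = 0.0444.
The remaining 63% of clearance is unaffected.
CL_new/CL_old = 0.0444 + 0.63 = 0.6744.
Exposure is unchanged when dose changes in proportion to clearance. New dose = 300 mg × 0.6744 = 202 mg.

202 mg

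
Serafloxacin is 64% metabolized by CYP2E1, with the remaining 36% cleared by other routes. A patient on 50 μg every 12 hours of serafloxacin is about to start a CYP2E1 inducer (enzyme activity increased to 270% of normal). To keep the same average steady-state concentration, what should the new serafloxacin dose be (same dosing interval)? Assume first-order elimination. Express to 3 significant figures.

The CYP2E1 pathway (64% of clearance) rises to 2.7× activity: 0.64 × 2.7 = 1.728.
The remaining 36% of clearance is unaffected.
New clearance relative to baseline: 1.728 + 0.36 = 2.088.
To maintain the same steady-state level, dose must scale with clearance: new dose = 50 × 2.088 = 104 μg.

104 μg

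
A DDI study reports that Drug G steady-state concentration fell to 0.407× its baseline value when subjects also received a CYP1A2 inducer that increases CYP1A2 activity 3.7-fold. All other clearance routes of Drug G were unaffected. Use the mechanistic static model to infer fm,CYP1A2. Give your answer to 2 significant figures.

0.54

CL'/CL = 1 / 0.407 = 2.457
3.7·fm + (1 − fm) = 2.457
fm = (2.457 − 1) / (3.7 − 1) = 0.54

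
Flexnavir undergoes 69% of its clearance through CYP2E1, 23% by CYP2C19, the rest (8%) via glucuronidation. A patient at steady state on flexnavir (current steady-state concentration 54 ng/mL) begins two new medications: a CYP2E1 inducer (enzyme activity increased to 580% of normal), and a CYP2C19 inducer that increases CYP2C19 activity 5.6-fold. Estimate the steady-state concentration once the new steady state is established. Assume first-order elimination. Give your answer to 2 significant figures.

CYP2E1: 0.69 × 5.8 = 4.002
CYP2C19: 0.23 × 5.6 = 1.288
Other: 0.08 (unchanged)
Relative clearance = 4.002 + 1.288 + 0.08 = 5.37.
New steady-state concentration = 54 / 5.37 = 10 ng/mL (concentration scales inversely with clearance).

10 ng/mL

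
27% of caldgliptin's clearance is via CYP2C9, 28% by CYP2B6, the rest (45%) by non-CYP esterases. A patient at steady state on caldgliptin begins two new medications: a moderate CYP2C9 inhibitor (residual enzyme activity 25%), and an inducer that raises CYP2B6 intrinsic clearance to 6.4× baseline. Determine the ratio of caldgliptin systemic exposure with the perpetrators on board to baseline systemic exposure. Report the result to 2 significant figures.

0.43

CYP2C9: 0.27 × 0.25 = 0.0675
CYP2B6: 0.28 × 6.4 = 1.792
Other: 0.45 (unchanged)
New clearance relative to baseline: 0.0675 + 1.792 + 0.45 = 2.3095.
Because systemic exposure varies inversely with clearance, the combined effect is 1 / 2.3095 = 0.43.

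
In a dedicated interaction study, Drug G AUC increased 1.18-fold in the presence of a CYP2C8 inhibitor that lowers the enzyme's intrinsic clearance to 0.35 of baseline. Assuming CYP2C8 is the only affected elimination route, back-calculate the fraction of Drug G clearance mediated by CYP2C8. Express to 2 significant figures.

Let x = fm,CYP2C8. Because AUC ∝ 1/CL, relative clearance fell to 1/1.18 = 0.8475.
Setting x·0.35 + (1 − x) = 0.8475 and solving: x = (0.8475 − 1)/(0.35 − 1) = 0.23.

0.23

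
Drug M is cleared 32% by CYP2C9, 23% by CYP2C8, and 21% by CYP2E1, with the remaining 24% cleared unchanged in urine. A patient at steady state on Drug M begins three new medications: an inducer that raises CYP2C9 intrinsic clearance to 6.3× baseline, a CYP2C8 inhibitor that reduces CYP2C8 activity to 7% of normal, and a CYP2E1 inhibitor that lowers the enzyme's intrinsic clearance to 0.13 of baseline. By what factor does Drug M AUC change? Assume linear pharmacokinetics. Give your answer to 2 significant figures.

CYP2C9: 0.32 × 6.3 = 2.016
CYP2C8: 0.23 × 0.07 = 0.0161
CYP2E1: 0.21 × 0.13 = 0.0273
Other: 0.24 (unchanged)
Relative clearance = 2.016 + 0.0161 + 0.0273 + 0.24 = 2.2994.
AUC ∝ 1/CL: fold-change = 1 / 2.2994 = 0.43.

0.43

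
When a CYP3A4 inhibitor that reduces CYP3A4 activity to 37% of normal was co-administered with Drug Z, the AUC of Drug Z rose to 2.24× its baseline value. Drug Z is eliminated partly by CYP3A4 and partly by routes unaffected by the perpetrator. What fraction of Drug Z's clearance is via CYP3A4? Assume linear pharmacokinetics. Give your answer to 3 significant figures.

0.879

Let x = fm,CYP3A4. Because AUC ∝ 1/CL, relative clearance fell to 1/2.24 = 0.4464.
Only the CYP3A4 route changed, so 0.4464 = x·0.37 + (1 − x), giving x = 0.879.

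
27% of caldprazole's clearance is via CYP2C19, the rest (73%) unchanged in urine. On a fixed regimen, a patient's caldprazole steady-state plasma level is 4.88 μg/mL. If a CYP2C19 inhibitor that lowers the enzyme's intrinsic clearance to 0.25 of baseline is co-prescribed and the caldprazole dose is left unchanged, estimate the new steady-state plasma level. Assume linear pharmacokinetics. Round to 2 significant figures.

6.1 μg/mL

CYP2C19: 0.27 × 0.25 = 0.0675
Other: 0.73 (unchanged)
New clearance relative to baseline: 0.0675 + 0.73 = 0.7975.
New steady-state plasma level = baseline ÷ relative clearance = 4.88 / 0.7975 = 6.1 μg/mL.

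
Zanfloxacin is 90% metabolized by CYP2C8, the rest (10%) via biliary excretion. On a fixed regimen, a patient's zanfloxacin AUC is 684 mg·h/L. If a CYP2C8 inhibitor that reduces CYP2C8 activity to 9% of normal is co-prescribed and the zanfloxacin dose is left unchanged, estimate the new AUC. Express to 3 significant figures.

The CYP2C8 pathway (90% of clearance) drops to 0.09× activity: 0.9 × 0.09 = 0.081.
The remaining 10% of clearance is unaffected.
CL_new/CL_old = 0.081 + 0.1 = 0.181.
With dosing unchanged, AUC scales as 1/CL: 684 / 0.181 = 3.78 × 10³ mg·h/L.

3.78 × 10³ mg·h/L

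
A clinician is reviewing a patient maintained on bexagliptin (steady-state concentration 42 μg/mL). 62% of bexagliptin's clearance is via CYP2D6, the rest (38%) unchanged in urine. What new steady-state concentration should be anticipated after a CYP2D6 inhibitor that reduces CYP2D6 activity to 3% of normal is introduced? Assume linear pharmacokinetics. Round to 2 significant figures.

1.1 × 10² μg/mL

The CYP2D6 pathway (62% of clearance) drops to 0.03× activity: 0.62 × 0.03 = 0.0186.
The remaining 38% of clearance is unaffected.
CL_new/CL_old = 0.0186 + 0.38 = 0.3986.
Steady-state concentration ∝ 1/CL, so new value = 42 / 0.3986 = 1.1 × 10² μg/mL.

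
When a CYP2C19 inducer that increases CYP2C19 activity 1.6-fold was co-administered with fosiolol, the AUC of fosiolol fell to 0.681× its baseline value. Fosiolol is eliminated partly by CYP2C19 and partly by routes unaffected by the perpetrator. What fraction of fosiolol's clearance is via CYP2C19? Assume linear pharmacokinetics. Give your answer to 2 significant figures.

CL'/CL = 1 / 0.681 = 1.468
1.6·fm + (1 − fm) = 1.468
fm = (1.468 − 1) / (1.6 − 1) = 0.78

0.78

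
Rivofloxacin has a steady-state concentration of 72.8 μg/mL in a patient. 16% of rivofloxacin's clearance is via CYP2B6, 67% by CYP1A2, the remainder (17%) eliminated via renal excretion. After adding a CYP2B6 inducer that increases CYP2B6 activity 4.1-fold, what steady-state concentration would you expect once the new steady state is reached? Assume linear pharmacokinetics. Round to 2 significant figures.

The CYP2B6 pathway (16% of clearance) rises to 4.1× activity: 0.16 × 4.1 = 0.656.
CYP1A2 (67%) and the residual 17% are unaffected.
CL_new/CL_old = 0.656 + 0.67 + 0.17 = 1.496.
Steady-state concentration ∝ 1/CL, so new value = 72.8 / 1.496 = 49 μg/mL.

49 μg/mL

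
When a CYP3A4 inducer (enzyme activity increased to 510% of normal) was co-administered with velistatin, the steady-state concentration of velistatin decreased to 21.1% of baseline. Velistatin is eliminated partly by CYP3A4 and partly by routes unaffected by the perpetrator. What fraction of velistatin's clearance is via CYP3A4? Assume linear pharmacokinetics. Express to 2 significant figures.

Call the CYP3A4 fraction fm. After the interaction, CL_new/CL_old = fm × 5.1 + (1 − fm).
Steady-state concentration ratio = 1 / (new CL fraction), so new CL fraction = 1 / 0.211 = 4.739.
fm × 5.1 + 1 − fm = 4.739  ⇒  fm × (5.1 − 1) = 3.739  ⇒  fm = 0.91.

0.91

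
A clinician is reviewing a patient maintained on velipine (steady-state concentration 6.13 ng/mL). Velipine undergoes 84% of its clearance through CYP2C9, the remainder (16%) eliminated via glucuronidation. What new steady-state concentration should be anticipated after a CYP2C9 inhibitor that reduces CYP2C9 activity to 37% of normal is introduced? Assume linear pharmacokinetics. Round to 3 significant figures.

13.0 ng/mL

The CYP2C9 pathway (84% of clearance) falls to 0.37× activity: 0.84 × 0.37 = 0.3108.
Non-CYP routes (16%) are unchanged.
Relative clearance = 0.3108 + 0.16 = 0.4708.
New steady-state concentration = baseline ÷ relative clearance = 6.13 / 0.4708 = 13.0 ng/mL.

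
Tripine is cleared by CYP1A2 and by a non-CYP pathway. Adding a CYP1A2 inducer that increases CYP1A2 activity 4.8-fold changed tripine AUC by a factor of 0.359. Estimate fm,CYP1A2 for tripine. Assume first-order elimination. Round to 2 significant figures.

CL'/CL = 1 / 0.359 = 2.786
4.8·fm + (1 − fm) = 2.786
fm = (2.786 − 1) / (4.8 − 1) = 0.47

0.47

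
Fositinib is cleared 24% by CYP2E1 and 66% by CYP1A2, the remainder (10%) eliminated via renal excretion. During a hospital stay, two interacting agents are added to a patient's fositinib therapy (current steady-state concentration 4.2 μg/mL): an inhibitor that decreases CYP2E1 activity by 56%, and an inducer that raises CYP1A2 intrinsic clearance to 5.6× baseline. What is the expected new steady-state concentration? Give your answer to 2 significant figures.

1.1 μg/mL

The CYP2E1 pathway (24% of clearance) drops to 0.44× activity: 0.24 × 0.44 = 0.1056.
The CYP1A2 pathway (66% of clearance) rises to 5.6× activity: 0.66 × 5.6 = 3.696.
Non-CYP routes (10%) are unchanged.
CL_new/CL_old = 0.1056 + 3.696 + 0.1 = 3.9016.
Steady-state concentration ∝ 1/CL: new value = 4.2 / 3.9016 = 1.1 μg/mL.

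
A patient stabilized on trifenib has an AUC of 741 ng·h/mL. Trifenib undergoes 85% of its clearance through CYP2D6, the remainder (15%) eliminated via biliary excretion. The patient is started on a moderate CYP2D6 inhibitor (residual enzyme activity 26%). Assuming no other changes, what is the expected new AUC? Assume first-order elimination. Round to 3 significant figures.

The CYP2D6 pathway (85% of clearance) drops to 0.26× activity: 0.85 × 0.26 = 0.221.
Non-CYP routes (15%) are unchanged.
New clearance relative to baseline: 0.221 + 0.15 = 0.371.
With dosing unchanged, AUC scales as 1/CL: 741 / 0.371 = 2.00 × 10³ ng·h/mL.

2.00 × 10³ ng·h/mL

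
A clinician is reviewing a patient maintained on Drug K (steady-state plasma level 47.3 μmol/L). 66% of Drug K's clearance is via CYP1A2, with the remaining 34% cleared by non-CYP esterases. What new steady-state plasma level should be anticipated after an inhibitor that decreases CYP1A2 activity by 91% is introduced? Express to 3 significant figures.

The CYP1A2 pathway (66% of clearance) drops to 0.09× activity: 0.66 × 0.09 = 0.0594.
The remaining 34% of clearance is unaffected.
New clearance relative to baseline: 0.0594 + 0.34 = 0.3994.
With dosing unchanged, steady-state plasma level scales as 1/CL: 47.3 / 0.3994 = 118 μmol/L.

118 μmol/L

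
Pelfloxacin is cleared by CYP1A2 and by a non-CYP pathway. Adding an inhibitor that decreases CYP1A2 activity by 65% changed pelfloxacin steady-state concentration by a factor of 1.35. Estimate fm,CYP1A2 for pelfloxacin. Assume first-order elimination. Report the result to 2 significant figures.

0.40

Write x for the fraction cleared via CYP1A2. The observed steady-state concentration change means clearance fell to 1/1.35 = 0.7407 of baseline.
Setting x·0.35 + (1 − x) = 0.7407 and solving: x = (0.7407 − 1)/(0.35 − 1) = 0.40.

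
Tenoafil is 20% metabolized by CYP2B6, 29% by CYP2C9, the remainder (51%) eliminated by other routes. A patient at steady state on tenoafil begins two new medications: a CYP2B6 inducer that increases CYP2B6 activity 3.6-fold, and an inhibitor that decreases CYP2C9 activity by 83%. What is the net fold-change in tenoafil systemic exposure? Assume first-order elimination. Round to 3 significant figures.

0.782

The CYP2B6 pathway (20% of clearance) increases to 3.6× activity: 0.2 × 3.6 = 0.72.
The CYP2C9 pathway (29% of clearance) falls to 0.17× activity: 0.29 × 0.17 = 0.0493.
The remaining 51% of clearance is unaffected.
New clearance relative to baseline: 0.72 + 0.0493 + 0.51 = 1.2793.
Net systemic exposure ratio = 1 / 1.2793 = 0.782.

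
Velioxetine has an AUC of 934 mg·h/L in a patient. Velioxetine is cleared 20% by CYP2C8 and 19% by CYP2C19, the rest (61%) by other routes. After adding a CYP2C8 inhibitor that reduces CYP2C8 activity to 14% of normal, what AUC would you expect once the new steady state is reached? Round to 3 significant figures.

1.13 × 10³ mg·h/L

The CYP2C8 pathway (20% of clearance) drops to 0.14× activity: 0.2 × 0.14 = 0.028.
CYP2C19 (19%) and the residual 61% are unaffected.
CL_new/CL_old = 0.028 + 0.19 + 0.61 = 0.828.
With dosing unchanged, AUC scales as 1/CL: 934 / 0.828 = 1.13 × 10³ mg·h/L.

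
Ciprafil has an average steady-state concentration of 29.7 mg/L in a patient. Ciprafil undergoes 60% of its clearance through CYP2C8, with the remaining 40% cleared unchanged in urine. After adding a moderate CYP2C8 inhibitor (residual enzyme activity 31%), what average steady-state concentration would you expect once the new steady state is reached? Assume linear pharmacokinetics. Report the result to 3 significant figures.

The CYP2C8 pathway (60% of clearance) drops to 0.31× activity: 0.6 × 0.31 = 0.186.
The remaining 40% of clearance is unaffected.
CL_new/CL_old = 0.186 + 0.4 = 0.586.
With dosing unchanged, average steady-state concentration scales as 1/CL: 29.7 / 0.586 = 50.7 mg/L.

50.7 mg/L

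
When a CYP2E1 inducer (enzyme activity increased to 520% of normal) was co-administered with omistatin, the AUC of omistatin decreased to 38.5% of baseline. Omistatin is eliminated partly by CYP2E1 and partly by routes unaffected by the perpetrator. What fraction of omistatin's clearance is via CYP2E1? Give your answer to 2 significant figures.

0.38

Call the CYP2E1 fraction fm. After the interaction, CL_new/CL_old = fm × 5.2 + (1 − fm).
AUC ratio = 1 / (new CL fraction), so new CL fraction = 1 / 0.385 = 2.597.
fm × 5.2 + 1 − fm = 2.597  ⇒  fm × (5.2 − 1) = 1.597  ⇒  fm = 0.38.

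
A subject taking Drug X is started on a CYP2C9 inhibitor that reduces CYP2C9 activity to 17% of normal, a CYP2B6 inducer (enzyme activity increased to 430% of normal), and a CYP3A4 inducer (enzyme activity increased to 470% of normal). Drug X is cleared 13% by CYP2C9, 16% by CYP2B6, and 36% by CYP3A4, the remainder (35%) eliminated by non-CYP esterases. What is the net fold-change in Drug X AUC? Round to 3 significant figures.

The CYP2C9 pathway (13% of clearance) drops to 0.17× activity: 0.13 × 0.17 = 0.0221.
The CYP2B6 pathway (16% of clearance) rises to 4.3× activity: 0.16 × 4.3 = 0.688.
The CYP3A4 pathway (36% of clearance) is boosted to 4.7× activity: 0.36 × 4.7 = 1.692.
The remaining 35% of clearance is unaffected.
New clearance relative to baseline: 0.0221 + 0.688 + 1.692 + 0.35 = 2.7521.
AUC ∝ 1/CL: fold-change = 1 / 2.7521 = 0.363.

0.363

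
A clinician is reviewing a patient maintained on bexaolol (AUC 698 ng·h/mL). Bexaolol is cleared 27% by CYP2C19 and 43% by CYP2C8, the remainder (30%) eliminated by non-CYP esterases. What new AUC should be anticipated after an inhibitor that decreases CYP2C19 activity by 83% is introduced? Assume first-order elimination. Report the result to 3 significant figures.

900 ng·h/mL

CYP2C19: 0.27 × 0.17 = 0.0459
CYP2C8: 0.43 (unchanged)
Other: 0.3 (unchanged)
New clearance relative to baseline: 0.0459 + 0.43 + 0.3 = 0.7759.
With dosing unchanged, AUC scales as 1/CL: 698 / 0.7759 = 900 ng·h/mL.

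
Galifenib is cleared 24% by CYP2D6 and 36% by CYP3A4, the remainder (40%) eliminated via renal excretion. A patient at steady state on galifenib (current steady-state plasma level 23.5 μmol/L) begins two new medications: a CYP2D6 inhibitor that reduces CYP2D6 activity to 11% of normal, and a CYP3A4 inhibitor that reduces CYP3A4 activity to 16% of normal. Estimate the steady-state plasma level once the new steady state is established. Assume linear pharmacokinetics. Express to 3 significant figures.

48.6 μmol/L

CYP2D6: 0.24 × 0.11 = 0.0264
CYP3A4: 0.36 × 0.16 = 0.0576
Other: 0.4 (unchanged)
CL_new/CL_old = 0.0264 + 0.0576 + 0.4 = 0.484.
Dividing the baseline by the relative clearance: 23.5 / 0.484 = 48.6 μmol/L.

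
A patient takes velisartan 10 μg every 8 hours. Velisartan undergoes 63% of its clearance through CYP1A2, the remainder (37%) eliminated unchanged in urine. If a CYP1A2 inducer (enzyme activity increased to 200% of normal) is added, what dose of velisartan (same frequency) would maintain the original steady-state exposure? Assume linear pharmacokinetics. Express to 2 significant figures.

CYP1A2: 0.63 × 2 = 1.26
Other: 0.37 (unchanged)
Relative clearance = 1.26 + 0.37 = 1.63.
Exposure is unchanged when dose changes in proportion to clearance. New dose = 10 μg × 1.63 = 16 μg.

16 μg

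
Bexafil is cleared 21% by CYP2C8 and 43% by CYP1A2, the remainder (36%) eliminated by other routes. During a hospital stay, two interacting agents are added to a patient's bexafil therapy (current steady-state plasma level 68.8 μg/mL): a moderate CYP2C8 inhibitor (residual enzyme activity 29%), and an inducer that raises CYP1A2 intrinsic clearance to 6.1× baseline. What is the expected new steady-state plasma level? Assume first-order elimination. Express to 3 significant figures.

The CYP2C8 pathway (21% of clearance) is reduced to 0.29× activity: 0.21 × 0.29 = 0.0609.
The CYP1A2 pathway (43% of clearance) increases to 6.1× activity: 0.43 × 6.1 = 2.623.
The remaining 36% of clearance is unaffected.
CL_new/CL_old = 0.0609 + 2.623 + 0.36 = 3.0439.
Steady-state plasma level ∝ 1/CL: new value = 68.8 / 3.0439 = 22.6 μg/mL.

22.6 μg/mL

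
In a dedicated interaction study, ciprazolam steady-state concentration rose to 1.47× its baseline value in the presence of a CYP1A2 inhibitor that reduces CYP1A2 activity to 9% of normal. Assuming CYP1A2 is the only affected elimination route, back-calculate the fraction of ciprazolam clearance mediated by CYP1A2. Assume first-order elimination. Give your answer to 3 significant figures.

Call the CYP1A2 fraction fm. After the interaction, CL_new/CL_old = fm × 0.09 + (1 − fm).
Steady-state concentration ratio = 1 / (new CL fraction), so new CL fraction = 1 / 1.47 = 0.6803.
fm × 0.09 + 1 − fm = 0.6803  ⇒  fm × (0.09 − 1) = −0.3197  ⇒  fm = 0.351.

0.351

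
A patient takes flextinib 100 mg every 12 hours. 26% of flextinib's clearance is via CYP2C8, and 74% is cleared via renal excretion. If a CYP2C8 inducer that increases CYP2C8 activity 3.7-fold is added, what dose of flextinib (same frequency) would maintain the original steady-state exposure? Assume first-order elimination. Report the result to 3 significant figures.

The CYP2C8 pathway (26% of clearance) is boosted to 3.7× activity: 0.26 × 3.7 = 0.962.
Non-CYP routes (74%) are unchanged.
New clearance relative to baseline: 0.962 + 0.74 = 1.702.
Exposure is unchanged when dose changes in proportion to clearance. New dose = 100 mg × 1.702 = 170 mg.

170 mg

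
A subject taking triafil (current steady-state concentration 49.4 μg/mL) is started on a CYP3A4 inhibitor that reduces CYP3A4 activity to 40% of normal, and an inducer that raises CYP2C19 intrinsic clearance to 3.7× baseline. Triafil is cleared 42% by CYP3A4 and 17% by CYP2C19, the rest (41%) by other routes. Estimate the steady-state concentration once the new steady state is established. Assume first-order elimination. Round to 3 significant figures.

40.9 μg/mL

CYP3A4: 0.42 × 0.4 = 0.168
CYP2C19: 0.17 × 3.7 = 0.629
Other: 0.41 (unchanged)
New clearance relative to baseline: 0.168 + 0.629 + 0.41 = 1.207.
Steady-state concentration ∝ 1/CL: new value = 49.4 / 1.207 = 40.9 μg/mL.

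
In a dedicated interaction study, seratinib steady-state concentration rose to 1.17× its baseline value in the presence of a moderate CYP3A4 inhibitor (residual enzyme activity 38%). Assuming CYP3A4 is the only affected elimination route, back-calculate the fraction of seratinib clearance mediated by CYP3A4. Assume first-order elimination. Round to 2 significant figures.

Write x for the fraction cleared via CYP3A4. The observed steady-state concentration change means clearance fell to 1/1.17 = 0.8547 of baseline.
Setting x·0.38 + (1 − x) = 0.8547 and solving: x = (0.8547 − 1)/(0.38 − 1) = 0.23.

0.23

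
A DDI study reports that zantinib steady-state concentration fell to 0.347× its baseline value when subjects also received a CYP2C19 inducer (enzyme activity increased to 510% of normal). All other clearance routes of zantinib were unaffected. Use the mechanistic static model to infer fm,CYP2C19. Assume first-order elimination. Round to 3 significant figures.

Write x for the fraction cleared via CYP2C19. The observed steady-state concentration change means clearance rose to 1/0.347 = 2.882 of baseline.
Only the CYP2C19 route changed, so 2.882 = x·5.1 + (1 − x), giving x = 0.459.

0.459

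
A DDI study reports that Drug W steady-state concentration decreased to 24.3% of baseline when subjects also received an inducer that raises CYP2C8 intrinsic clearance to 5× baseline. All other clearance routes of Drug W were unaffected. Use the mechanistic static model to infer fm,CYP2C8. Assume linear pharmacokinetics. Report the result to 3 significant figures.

Let fm be the CYP2C8 fraction. New clearance relative to baseline = fm × 5 + (1 − fm).
Steady-state concentration ratio = 1 / (new CL fraction), so new CL fraction = 1 / 0.243 = 4.115.
fm × 5 + 1 − fm = 4.115  ⇒  fm × (5 − 1) = 3.115  ⇒  fm = 0.779.

0.779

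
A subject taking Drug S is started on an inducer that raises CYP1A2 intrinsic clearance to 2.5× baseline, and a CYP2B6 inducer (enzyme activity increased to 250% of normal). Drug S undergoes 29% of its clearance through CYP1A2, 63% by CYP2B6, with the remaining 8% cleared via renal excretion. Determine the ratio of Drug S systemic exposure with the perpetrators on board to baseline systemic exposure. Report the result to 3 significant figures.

0.420

The CYP1A2 pathway (29% of clearance) rises to 2.5× activity: 0.29 × 2.5 = 0.725.
The CYP2B6 pathway (63% of clearance) rises to 2.5× activity: 0.63 × 2.5 = 1.575.
Non-CYP routes (8%) are unchanged.
CL_new/CL_old = 0.725 + 1.575 + 0.08 = 2.38.
Systemic exposure ∝ 1/CL: fold-change = 1 / 2.38 = 0.420.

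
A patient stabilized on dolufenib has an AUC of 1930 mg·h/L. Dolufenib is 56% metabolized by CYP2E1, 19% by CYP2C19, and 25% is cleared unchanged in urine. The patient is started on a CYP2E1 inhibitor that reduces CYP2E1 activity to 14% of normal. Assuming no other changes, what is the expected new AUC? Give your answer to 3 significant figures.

The CYP2E1 pathway (56% of clearance) falls to 0.14× activity: 0.56 × 0.14 = 0.0784.
CYP2C19 (19%) and the residual 25% are unaffected.
Relative clearance = 0.0784 + 0.19 + 0.25 = 0.5184.
New AUC = baseline ÷ relative clearance = 1930 / 0.5184 = 3.72 × 10³ mg·h/L.

3.72 × 10³ mg·h/L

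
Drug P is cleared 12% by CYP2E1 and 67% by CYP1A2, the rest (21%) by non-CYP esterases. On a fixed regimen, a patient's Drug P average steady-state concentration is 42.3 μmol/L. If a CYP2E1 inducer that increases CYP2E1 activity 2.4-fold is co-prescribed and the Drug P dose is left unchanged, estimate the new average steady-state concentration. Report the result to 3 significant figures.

The CYP2E1 pathway (12% of clearance) rises to 2.4× activity: 0.12 × 2.4 = 0.288.
CYP1A2 (67%) and the residual 21% are unaffected.
CL_new/CL_old = 0.288 + 0.67 + 0.21 = 1.168.
With dosing unchanged, average steady-state concentration scales as 1/CL: 42.3 / 1.168 = 36.2 μmol/L.

36.2 μmol/L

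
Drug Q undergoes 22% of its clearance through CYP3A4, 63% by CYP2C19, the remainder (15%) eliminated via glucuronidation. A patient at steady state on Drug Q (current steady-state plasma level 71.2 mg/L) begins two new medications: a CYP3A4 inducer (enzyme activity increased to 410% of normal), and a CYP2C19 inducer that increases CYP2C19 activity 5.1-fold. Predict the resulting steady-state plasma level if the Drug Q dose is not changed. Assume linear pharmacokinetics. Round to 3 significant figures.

16.7 mg/L

CYP3A4: 0.22 × 4.1 = 0.902
CYP2C19: 0.63 × 5.1 = 3.213
Other: 0.15 (unchanged)
CL_new/CL_old = 0.902 + 3.213 + 0.15 = 4.265.
Steady-state plasma level ∝ 1/CL: new value = 71.2 / 4.265 = 16.7 mg/L.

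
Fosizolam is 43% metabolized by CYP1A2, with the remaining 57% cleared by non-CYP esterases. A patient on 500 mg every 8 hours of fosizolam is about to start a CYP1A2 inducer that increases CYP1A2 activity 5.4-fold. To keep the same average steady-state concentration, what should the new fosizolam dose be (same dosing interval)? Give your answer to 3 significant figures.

1.45 × 10³ mg

The CYP1A2 pathway (43% of clearance) rises to 5.4× activity: 0.43 × 5.4 = 2.322.
Non-CYP routes (57%) are unchanged.
New clearance relative to baseline: 2.322 + 0.57 = 2.892.
Exposure is unchanged when dose changes in proportion to clearance. New dose = 500 mg × 2.892 = 1.45 × 10³ mg.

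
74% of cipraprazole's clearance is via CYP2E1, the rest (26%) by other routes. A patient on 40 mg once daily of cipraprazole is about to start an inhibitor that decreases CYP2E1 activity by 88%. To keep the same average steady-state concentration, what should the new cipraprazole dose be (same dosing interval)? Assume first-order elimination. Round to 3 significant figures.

14.0 mg

CYP2E1: 0.74 × 0.12 = 0.0888
Other: 0.26 (unchanged)
Relative clearance = 0.0888 + 0.26 = 0.3488.
Exposure is unchanged when dose changes in proportion to clearance. New dose = 40 mg × 0.3488 = 14.0 mg.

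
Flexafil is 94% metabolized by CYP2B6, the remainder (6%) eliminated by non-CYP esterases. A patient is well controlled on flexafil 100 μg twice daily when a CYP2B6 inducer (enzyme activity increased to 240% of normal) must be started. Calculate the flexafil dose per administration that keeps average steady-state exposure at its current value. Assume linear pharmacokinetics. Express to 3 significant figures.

232 μg

CYP2B6: 0.94 × 2.4 = 2.256
Other: 0.06 (unchanged)
New clearance relative to baseline: 2.256 + 0.06 = 2.316.
To maintain the same steady-state level, dose must scale with clearance: new dose = 100 × 2.316 = 232 μg.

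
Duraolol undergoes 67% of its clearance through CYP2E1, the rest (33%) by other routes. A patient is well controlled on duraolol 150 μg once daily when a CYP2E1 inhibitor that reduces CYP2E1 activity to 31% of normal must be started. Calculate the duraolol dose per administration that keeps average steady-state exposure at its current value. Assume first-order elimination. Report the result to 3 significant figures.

80.7 μg

The CYP2E1 pathway (67% of clearance) drops to 0.31× activity: 0.67 × 0.31 = 0.2077.
Non-CYP routes (33%) are unchanged.
CL_new/CL_old = 0.2077 + 0.33 = 0.5377.
Exposure is unchanged when dose changes in proportion to clearance. New dose = 150 μg × 0.5377 = 80.7 μg.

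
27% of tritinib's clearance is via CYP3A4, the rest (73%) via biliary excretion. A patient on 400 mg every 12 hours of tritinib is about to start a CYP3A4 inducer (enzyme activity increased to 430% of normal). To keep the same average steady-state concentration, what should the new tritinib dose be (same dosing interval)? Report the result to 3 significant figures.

The CYP3A4 pathway (27% of clearance) rises to 4.3× activity: 0.27 × 4.3 = 1.161.
The remaining 73% of clearance is unaffected.
Relative clearance = 1.161 + 0.73 = 1.891.
Css,avg = (dose rate)/CL, so holding Css fixed requires dose ∝ CL: 400 × 1.891 = 756 mg.

756 mg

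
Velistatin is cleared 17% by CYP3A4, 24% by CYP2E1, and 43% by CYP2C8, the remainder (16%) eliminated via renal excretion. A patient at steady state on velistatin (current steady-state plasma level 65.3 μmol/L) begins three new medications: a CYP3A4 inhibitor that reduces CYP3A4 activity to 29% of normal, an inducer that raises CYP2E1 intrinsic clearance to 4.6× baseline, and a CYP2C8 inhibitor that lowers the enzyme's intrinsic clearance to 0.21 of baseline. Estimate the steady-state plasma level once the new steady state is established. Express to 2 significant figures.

47 μmol/L

The CYP3A4 pathway (17% of clearance) drops to 0.29× activity: 0.17 × 0.29 = 0.0493.
The CYP2E1 pathway (24% of clearance) rises to 4.6× activity: 0.24 × 4.6 = 1.104.
The CYP2C8 pathway (43% of clearance) is reduced to 0.21× activity: 0.43 × 0.21 = 0.0903.
The remaining 16% of clearance is unaffected.
Relative clearance = 0.0493 + 1.104 + 0.0903 + 0.16 = 1.4036.
New steady-state plasma level = 65.3 / 1.4036 = 47 μmol/L (concentration scales inversely with clearance).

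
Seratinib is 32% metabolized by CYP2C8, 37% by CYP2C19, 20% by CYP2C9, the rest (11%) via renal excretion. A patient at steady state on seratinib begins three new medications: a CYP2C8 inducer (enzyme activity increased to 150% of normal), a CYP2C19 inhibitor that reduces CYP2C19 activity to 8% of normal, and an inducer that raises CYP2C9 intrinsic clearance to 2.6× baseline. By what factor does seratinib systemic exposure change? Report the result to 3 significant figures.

0.878

CYP2C8: 0.32 × 1.5 = 0.48
CYP2C19: 0.37 × 0.08 = 0.0296
CYP2C9: 0.2 × 2.6 = 0.52
Other: 0.11 (unchanged)
Relative clearance = 0.48 + 0.0296 + 0.52 + 0.11 = 1.1396.
Net systemic exposure ratio = 1 / 1.1396 = 0.878.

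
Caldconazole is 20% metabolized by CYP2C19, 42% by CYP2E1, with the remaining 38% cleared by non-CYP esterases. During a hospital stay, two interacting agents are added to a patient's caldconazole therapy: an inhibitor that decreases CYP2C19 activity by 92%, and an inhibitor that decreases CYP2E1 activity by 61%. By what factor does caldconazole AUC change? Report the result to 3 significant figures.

The CYP2C19 pathway (20% of clearance) is reduced to 0.08× activity: 0.2 × 0.08 = 0.016.
The CYP2E1 pathway (42% of clearance) drops to 0.39× activity: 0.42 × 0.39 = 0.1638.
The remaining 38% of clearance is unaffected.
Relative clearance = 0.016 + 0.1638 + 0.38 = 0.5598.
Net AUC ratio = 1 / 0.5598 = 1.79.

1.79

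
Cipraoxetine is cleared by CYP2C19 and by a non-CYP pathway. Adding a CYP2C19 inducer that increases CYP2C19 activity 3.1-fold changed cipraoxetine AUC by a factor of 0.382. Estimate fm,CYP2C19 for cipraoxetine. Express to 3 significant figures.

CL'/CL = 1 / 0.382 = 2.618
3.1·fm + (1 − fm) = 2.618
fm = (2.618 − 1) / (3.1 − 1) = 0.770

0.770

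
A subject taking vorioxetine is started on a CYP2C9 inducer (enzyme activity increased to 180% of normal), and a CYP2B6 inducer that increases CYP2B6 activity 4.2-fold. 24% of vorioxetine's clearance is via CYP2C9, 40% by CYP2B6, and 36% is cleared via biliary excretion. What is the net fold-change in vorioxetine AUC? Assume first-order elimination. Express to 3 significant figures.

CYP2C9: 0.24 × 1.8 = 0.432
CYP2B6: 0.4 × 4.2 = 1.68
Other: 0.36 (unchanged)
New clearance relative to baseline: 0.432 + 1.68 + 0.36 = 2.472.
Because AUC varies inversely with clearance, the combined effect is 1 / 2.472 = 0.405.

0.405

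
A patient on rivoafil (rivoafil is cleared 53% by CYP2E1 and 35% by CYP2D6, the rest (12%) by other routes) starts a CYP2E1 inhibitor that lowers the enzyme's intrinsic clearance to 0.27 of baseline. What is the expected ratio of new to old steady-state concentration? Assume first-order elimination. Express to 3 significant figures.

The CYP2E1 pathway (53% of clearance) drops to 0.27× activity: 0.53 × 0.27 = 0.1431.
CYP2D6 (35%) and the residual 12% are unaffected.
New clearance relative to baseline: 0.1431 + 0.35 + 0.12 = 0.6131.
Since steady-state concentration ∝ 1/CL, the ratio is 1 / 0.6131 = 1.63.

1.63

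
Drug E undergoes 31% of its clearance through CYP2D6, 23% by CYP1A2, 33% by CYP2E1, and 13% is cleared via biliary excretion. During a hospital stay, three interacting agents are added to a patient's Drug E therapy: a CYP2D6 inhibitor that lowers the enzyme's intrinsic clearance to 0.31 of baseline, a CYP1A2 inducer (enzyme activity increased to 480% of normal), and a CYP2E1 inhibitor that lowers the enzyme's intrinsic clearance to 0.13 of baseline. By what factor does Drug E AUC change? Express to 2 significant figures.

The CYP2D6 pathway (31% of clearance) drops to 0.31× activity: 0.31 × 0.31 = 0.0961.
The CYP1A2 pathway (23% of clearance) rises to 4.8× activity: 0.23 × 4.8 = 1.104.
The CYP2E1 pathway (33% of clearance) falls to 0.13× activity: 0.33 × 0.13 = 0.0429.
Non-CYP routes (13%) are unchanged.
New clearance relative to baseline: 0.0961 + 1.104 + 0.0429 + 0.13 = 1.373.
Net AUC ratio = 1 / 1.373 = 0.73.

0.73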